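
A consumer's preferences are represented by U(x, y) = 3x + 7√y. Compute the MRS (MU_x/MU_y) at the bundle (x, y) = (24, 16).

MU_x = 3, MU_y = 7/(2√y).
MRS = 3 ÷ (7/(2√y)).
At (24, 16): MRS = 24/7.
That is, one extra unit of x is worth 24/7 units of y at the margin.

MRS = 24/7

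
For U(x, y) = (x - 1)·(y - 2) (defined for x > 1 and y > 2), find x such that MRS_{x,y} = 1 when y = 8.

MU_x = (y−2), MU_y = (x−1).
MRS = (y−2)/(x−1).
Substitute y = 8: MRS = 6/(x − 1). Setting this equal to 1 gives x − 1 = 6/1 = 6, so x = 7.

x = 7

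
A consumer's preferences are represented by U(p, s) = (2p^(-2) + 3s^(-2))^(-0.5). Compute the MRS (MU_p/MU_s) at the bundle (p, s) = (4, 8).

For CES with ρ = -2, MRS = (2/3)·(s/p)^3.
At (4, 8): MRS = 16/3.
That is, one extra unit of p is worth 16/3 units of s at the margin.

MRS = 16/3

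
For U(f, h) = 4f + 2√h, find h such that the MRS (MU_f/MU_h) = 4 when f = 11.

h = 1

MU_f = 4, MU_h = 2/(2√h).
MRS = 4 ÷ (2/(2√h)).
MRS depends only on h: 4·√h = 4 ⇒ √h = 4/4 = 1 ⇒ h = 1.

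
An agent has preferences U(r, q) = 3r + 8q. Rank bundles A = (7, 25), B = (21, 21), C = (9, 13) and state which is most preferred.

Evaluate utility at each bundle:
U(A) = 221.
U(B) = 231.
U(C) = 131.
Highest utility is B, so B ≻ A ≻ C.

Bundle B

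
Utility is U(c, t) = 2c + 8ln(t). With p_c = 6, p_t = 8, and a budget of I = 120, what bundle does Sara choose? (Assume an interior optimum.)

MU_c = 2, MU_t = 8/t.
MRS = 2 ÷ (8/t).
Tangency: set MRS = p_c/p_t = 6/8 = 0.75.
MRS depends only on t: 0.25·t = 0.75 ⇒ t* = 0.75/0.25 = 3.
From the budget, 6·c = 120 − 8·3 = 96, so c* = 16.

c* = 16, t* = 3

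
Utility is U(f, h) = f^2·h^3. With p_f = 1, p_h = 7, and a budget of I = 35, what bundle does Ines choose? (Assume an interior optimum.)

MU_f = 2·f·h^3 and MU_h = 3·f^2·h^2.
MRS = MU_f/MU_h = (2/3)·h/f.
Tangency: set MRS = p_f/p_h = 1/7.
So (2/3)·h/f = 1/7, i.e. h = (3/14)·f.
Substitute into the budget 1·f + 7·h = 35: 2.5·f = 35, so f* = 14.
Then h* = (3/14)·14 = 3.

f* = 14, h* = 3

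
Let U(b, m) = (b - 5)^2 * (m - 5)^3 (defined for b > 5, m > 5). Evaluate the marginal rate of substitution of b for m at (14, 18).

MU_b = 2·(b−5)·(m−5)^3, MU_m = 3·(b−5)^2·(m−5)^2.
MRS = (2/3)·(m−5)/(b−5).
At (14, 18): MRS = 26/27.
That is, one extra unit of b is worth 26/27 units of m at the margin.

MRS = 26/27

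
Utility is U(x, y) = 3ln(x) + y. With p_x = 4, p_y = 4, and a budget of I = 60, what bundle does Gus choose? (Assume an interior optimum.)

MU_x = 3/x, MU_y = 1.
MRS = 3/x ÷ 1.
Tangency: set MRS = p_x/p_y = 4/4 = 1.
MRS depends only on x: 3/x = 1 ⇒ x* = 3/1 = 3.
From the budget, 4·y = 60 − 4·3 = 48, so y* = 12.

x* = 3, y* = 12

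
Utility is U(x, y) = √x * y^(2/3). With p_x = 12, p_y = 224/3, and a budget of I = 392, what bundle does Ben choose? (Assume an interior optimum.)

MU_x = 0.5·x^(-0.5)·y^(2/3) and MU_y = 2/3·√x·y^(-1/3).
MRS = MU_x/MU_y = (0.75)·y/x.
Tangency: set MRS = p_x/p_y = 12/(224/3) = 9/56.
So (0.75)·y/x = 9/56, i.e. y = (3/14)·x.
Substitute into the budget 12·x + (224/3)·y = 392: 28·x = 392, so x* = 14.
Then y* = (3/14)·14 = 3.

x* = 14, y* = 3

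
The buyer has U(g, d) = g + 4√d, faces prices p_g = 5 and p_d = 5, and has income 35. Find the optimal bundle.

g* = 3, d* = 4

MU_g = 1, MU_d = 4/(2√d).
MRS = 1 ÷ (4/(2√d)).
Tangency: set MRS = p_g/p_d = 5/5 = 1.
MRS depends only on d: 0.5·√d = 1 ⇒ √d = 1/0.5 = 2 ⇒ d* = 4.
From the budget, 5·g = 35 − 5·4 = 15, so g* = 3.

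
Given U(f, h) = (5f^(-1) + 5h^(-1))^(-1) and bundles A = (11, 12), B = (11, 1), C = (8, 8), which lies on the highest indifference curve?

Bundle A

Evaluate utility at each bundle:
U(A) = 1.148.
U(B) = 0.183.
U(C) = 0.800.
Highest utility is A, so A ≻ C ≻ B.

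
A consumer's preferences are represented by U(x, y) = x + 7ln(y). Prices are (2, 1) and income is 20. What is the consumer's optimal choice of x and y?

MU_x = 1, MU_y = 7/y.
MRS = 1 ÷ (7/y).
Tangency: set MRS = p_x/p_y = 2/1 = 2.
MRS depends only on y: (1/7)·y = 2 ⇒ y* = 2/(1/7) = 14.
From the budget, 2·x = 20 − 1·14 = 6, so x* = 3.

x* = 3, y* = 14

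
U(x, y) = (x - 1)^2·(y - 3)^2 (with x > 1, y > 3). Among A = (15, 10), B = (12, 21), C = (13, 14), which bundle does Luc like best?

Evaluate utility at each bundle:
U(A) = 9604.
U(B) = 39204.
U(C) = 17424.
Highest utility is B, so B ≻ C ≻ A.

Bundle B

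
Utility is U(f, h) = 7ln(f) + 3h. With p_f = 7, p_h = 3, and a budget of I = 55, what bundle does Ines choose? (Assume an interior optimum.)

f* = 1, h* = 16

MU_f = 7/f, MU_h = 3.
MRS = 7/f ÷ 3.
Tangency: set MRS = p_f/p_h = 7/3.
MRS depends only on f: (7/3)/f = 7/3 ⇒ f* = (7/3)/(7/3) = 1.
From the budget, 3·h = 55 − 7·1 = 48, so h* = 16.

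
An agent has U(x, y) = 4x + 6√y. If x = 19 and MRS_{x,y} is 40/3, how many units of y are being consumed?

MU_x = 4, MU_y = 6/(2√y).
MRS = 4 ÷ (6/(2√y)).
MRS depends only on y: (4/3)·√y = 40/3 ⇒ √y = (40/3)/(4/3) = 10 ⇒ y = 100.

y = 100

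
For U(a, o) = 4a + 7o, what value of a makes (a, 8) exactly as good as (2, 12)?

U(2, 12) = 92.
Set U(a, 8) = 92 and solve.
4a + 7·8 = 92 ⇒ 4a = 36 ⇒ a = 9.
Check: U(9, 8) = 92.

a = 9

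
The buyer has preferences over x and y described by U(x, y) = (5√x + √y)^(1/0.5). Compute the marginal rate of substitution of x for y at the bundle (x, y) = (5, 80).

For CES with ρ = 0.5, MRS = (5/1)·√(y/x).
At (5, 80): MRS = 20.
The indifference curve has slope −20 at this bundle.

MRS = 20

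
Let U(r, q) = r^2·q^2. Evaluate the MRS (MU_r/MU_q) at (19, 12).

MU_r = 2·r·q^2 and MU_q = 2·r^2·q.
MRS = MU_r/MU_q = q/r.
At (19, 12): MRS = 12/19.
That is, one extra unit of r is worth 12/19 units of q at the margin.

MRS = 12/19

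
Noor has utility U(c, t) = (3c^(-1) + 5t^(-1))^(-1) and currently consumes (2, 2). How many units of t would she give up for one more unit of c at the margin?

For CES with ρ = -1, MRS = (3/5)·(t/c)^2.
At (2, 2): MRS = 0.6.
The indifference curve has slope −0.6 at this bundle.

MRS = 0.6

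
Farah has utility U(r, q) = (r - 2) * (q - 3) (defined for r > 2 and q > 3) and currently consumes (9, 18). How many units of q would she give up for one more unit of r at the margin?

MU_r = (q−3), MU_q = (r−2).
MRS = (q−3)/(r−2).
At (9, 18): MRS = 15/7.
That is, one extra unit of r is worth 15/7 units of q at the margin.

MRS = 15/7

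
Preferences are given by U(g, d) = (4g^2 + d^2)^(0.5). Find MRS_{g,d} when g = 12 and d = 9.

MRS = 16/3

For CES with ρ = 2, MRS = (4/1)·(d/g)^(-1).
At (12, 9): MRS = 16/3.
The indifference curve has slope −16/3 at this bundle.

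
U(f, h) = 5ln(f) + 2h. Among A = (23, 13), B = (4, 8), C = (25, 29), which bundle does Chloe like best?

Evaluate utility at each bundle:
U(A) = 41.677.
U(B) = 22.931.
U(C) = 74.094.
Highest utility is C, so C ≻ A ≻ B.

Bundle C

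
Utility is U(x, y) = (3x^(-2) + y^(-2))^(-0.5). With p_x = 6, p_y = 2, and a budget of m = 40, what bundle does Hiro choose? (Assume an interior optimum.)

x* = 5, y* = 5

For CES with ρ = -2, MRS = (3/1)·(y/x)^3.
Tangency: set MRS = p_x/p_y = 6/2 = 3.
So (y/x)^3 = 1; taking the cube root, y/x = 1, i.e. y = x.
Substitute into the budget 6·x + 2·y = 40: 8·x = 40, so x* = 5 and y* = 5.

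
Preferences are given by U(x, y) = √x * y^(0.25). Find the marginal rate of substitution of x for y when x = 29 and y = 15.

MRS = 30/29

MU_x = 0.5·x^(-0.5)·y^(0.25) and MU_y = 0.25·√x·y^(-0.75).
MRS = MU_x/MU_y = (2)·y/x.
At (29, 15): MRS = 30/29.
The indifference curve has slope −30/29 at this bundle.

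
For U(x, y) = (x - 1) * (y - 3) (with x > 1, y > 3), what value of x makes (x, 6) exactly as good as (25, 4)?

x = 9

U(25, 4) = 24.
Set U(x, 6) = 24 and solve.
With y = 6: (6 − 3) = 3, so (x − 1) = 24/3 = 8.
So x = 1 + 8 = 9.
Check: U(9, 6) = 24.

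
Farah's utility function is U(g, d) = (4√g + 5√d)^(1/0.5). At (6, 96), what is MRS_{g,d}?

For CES with ρ = 0.5, MRS = (4/5)·√(d/g).
At (6, 96): MRS = 3.2.
So at (6, 96) the consumer would give up 3.2 units of d for one more unit of g.

MRS = 3.2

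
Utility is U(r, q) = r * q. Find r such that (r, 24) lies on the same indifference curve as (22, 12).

U(22, 12) = 264.
Set U(r, 24) = 264 and solve.
With q = 24: r = 264/24 = 11.
Check: U(11, 24) = 264.

r = 11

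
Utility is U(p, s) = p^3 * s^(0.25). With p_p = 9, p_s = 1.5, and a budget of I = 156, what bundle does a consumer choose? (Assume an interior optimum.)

MU_p = 3·p^2·s^(0.25) and MU_s = 0.25·p^3·s^(-0.75).
MRS = MU_p/MU_s = (12)·s/p.
Tangency: set MRS = p_p/p_s = 9/1.5 = 6.
So (12)·s/p = 6, i.e. s = 0.5·p.
Substitute into the budget 9·p + 1.5·s = 156: 9.75·p = 156, so p* = 16.
Then s* = 0.5·16 = 8.

p* = 16, s* = 8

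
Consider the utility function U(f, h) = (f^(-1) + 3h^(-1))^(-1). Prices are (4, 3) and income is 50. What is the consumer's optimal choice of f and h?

f* = 5, h* = 10

For CES with ρ = -1, MRS = (1/3)·(h/f)^2.
Tangency: set MRS = p_f/p_h = 4/3.
So (h/f)^2 = 4; taking the square root, h/f = 2, i.e. h = 2·f.
Substitute into the budget 4·f + 3·h = 50: 10·f = 50, so f* = 5 and h* = 2·5 = 10.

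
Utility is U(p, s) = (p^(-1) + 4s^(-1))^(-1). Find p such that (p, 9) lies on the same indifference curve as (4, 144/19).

p = 3

U depends on (p, s) only through S = p^(-1) + 4s^(-1), so equal utility means equal S. At (4, 144/19): S = 7/9.
With s = 9: 4·9^(-1) = 4/9, so p^(-1) = 7/9 − 4/9 = 1/3.
Hence p = 1/(1/3) = 3.
Check: U(3, 9) = 1.2857.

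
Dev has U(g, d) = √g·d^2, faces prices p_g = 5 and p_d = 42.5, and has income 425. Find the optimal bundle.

MU_g = 0.5·g^(-0.5)·d^2 and MU_d = 2·√g·d.
MRS = MU_g/MU_d = (0.25)·d/g.
Tangency: set MRS = p_g/p_d = 5/42.5 = 2/17.
So (0.25)·d/g = 2/17, i.e. d = (8/17)·g.
Substitute into the budget 5·g + 42.5·d = 425: 25·g = 425, so g* = 17.
Then d* = (8/17)·17 = 8.

g* = 17, d* = 8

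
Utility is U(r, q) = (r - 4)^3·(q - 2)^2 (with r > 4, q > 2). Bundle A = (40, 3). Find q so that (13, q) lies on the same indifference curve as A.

U(40, 3) = 46656.
Set U(13, q) = 46656 and solve.
With r = 13: (13 − 4)^3 = 729, so (q − 2)^2 = 46656/729 = 64.
Taking the square root (with q > 2): q − 2 = 8, so q = 10.
Check: U(13, 10) = 46656.

q = 10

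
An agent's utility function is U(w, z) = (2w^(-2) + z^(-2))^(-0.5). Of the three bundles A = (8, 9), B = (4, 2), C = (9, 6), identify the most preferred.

Evaluate utility at each bundle:
U(A) = 4.789.
U(B) = 1.633.
U(C) = 4.366.
Highest utility is A, so A ≻ C ≻ B.

Bundle A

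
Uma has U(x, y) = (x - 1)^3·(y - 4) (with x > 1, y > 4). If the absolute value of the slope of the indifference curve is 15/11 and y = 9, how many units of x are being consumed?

x = 12

MU_x = 3·(x−1)^2·(y−4), MU_y = (x−1)^3.
MRS = (3/1)·(y−4)/(x−1).
Substitute y = 9: MRS = 15/(x − 1). Setting this equal to 15/11 gives x − 1 = 15/(15/11) = 11, so x = 12.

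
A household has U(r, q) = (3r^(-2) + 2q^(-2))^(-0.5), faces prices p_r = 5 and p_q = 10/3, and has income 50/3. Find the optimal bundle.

For CES with ρ = -2, MRS = (3/2)·(q/r)^3.
Tangency: set MRS = p_r/p_q = 5/(10/3) = 1.5.
So (q/r)^3 = 1; taking the cube root, q/r = 1, i.e. q = r.
Substitute into the budget 5·r + (10/3)·q = 50/3: (25/3)·r = 50/3, so r* = 2 and q* = 2.

r* = 2, q* = 2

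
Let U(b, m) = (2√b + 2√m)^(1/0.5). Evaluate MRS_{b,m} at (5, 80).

For CES with ρ = 0.5, MRS = √(m/b).
At (5, 80): MRS = 4.
That is, one extra unit of b is worth 4 units of m at the margin.

MRS = 4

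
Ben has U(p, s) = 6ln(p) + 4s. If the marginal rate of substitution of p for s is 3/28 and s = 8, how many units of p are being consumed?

p = 14

MU_p = 6/p, MU_s = 4.
MRS = 6/p ÷ 4.
MRS depends only on p: 1.5/p = 3/28 ⇒ p = 1.5/(3/28) = 14.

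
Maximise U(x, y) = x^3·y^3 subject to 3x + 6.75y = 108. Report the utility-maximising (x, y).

MU_x = 3·x^2·y^3 and MU_y = 3·x^3·y^2.
MRS = MU_x/MU_y = y/x.
Tangency: set MRS = p_x/p_y = 3/6.75 = 4/9.
So y/x = 4/9, i.e. y = (4/9)·x.
Substitute into the budget 3·x + 6.75·y = 108: 6·x = 108, so x* = 18.
Then y* = (4/9)·18 = 8.

x* = 18, y* = 8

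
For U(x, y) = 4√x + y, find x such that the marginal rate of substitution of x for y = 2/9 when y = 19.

MU_x = 4/(2√x), MU_y = 1.
MRS = 4/(2√x) ÷ 1.
MRS depends only on x: 2/√x = 2/9 ⇒ √x = 2/(2/9) = 9 ⇒ x = 81.

x = 81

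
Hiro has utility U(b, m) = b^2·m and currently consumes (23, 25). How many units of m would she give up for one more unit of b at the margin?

MU_b = 2·b·m and MU_m = b^2.
MRS = MU_b/MU_m = (2/1)·m/b.
At (23, 25): MRS = 50/23.
So at (23, 25) the consumer would give up 50/23 units of m for one more unit of b.

MRS = 50/23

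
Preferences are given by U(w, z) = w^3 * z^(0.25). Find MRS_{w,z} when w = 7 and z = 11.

MRS = 132/7

MU_w = 3·w^2·z^(0.25) and MU_z = 0.25·w^3·z^(-0.75).
MRS = MU_w/MU_z = (12)·z/w.
At (7, 11): MRS = 132/7.
That is, one extra unit of w is worth 132/7 units of z at the margin.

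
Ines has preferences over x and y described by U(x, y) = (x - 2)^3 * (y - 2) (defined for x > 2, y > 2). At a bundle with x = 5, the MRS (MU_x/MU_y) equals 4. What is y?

y = 6

MU_x = 3·(x−2)^2·(y−2), MU_y = (x−2)^3.
MRS = (3/1)·(y−2)/(x−2).
Substitute x = 5: MRS = (y − 2)/1. Setting this equal to 4 gives y − 2 = 4·1 = 4, so y = 6.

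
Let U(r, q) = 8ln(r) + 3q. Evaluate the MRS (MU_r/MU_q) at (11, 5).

MU_r = 8/r, MU_q = 3.
MRS = 8/r ÷ 3.
At (11, 5): MRS = 8/33.
So at (11, 5) the consumer would give up 8/33 units of q for one more unit of r.

MRS = 8/33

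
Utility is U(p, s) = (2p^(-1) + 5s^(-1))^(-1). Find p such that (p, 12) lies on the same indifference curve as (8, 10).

p = 6

U depends on (p, s) only through S = 2p^(-1) + 5s^(-1), so equal utility means equal S. At (8, 10): S = 0.75.
With s = 12: 5·12^(-1) = 5/12, so 2p^(-1) = 0.75 − 5/12 = 1/3, i.e. p^(-1) = 1/6.
Hence p = 1/(1/6) = 6.
Check: U(6, 12) = 1.3333.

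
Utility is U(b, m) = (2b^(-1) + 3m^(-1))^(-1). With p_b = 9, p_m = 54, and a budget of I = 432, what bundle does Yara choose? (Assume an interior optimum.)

For CES with ρ = -1, MRS = (2/3)·(m/b)^2.
Tangency: set MRS = p_b/p_m = 9/54 = 1/6.
So (m/b)^2 = 0.25; taking the square root, m/b = 0.5, i.e. m = 0.5·b.
Substitute into the budget 9·b + 54·m = 432: 36·b = 432, so b* = 12 and m* = 0.5·12 = 6.

b* = 12, m* = 6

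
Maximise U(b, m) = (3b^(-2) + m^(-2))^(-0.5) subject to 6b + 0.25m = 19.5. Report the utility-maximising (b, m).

For CES with ρ = -2, MRS = (3/1)·(m/b)^3.
Tangency: set MRS = p_b/p_m = 6/0.25 = 24.
So (m/b)^3 = 8; taking the cube root, m/b = 2, i.e. m = 2·b.
Substitute into the budget 6·b + 0.25·m = 19.5: 6.5·b = 19.5, so b* = 3 and m* = 2·3 = 6.

b* = 3, m* = 6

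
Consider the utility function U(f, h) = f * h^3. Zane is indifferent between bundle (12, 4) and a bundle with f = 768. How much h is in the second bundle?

h = 1

U(12, 4) = 768.
Set U(768, h) = 768 and solve.
With f = 768: h^3 = 768/768 = 1; taking the cube root, h = 1.
Check: U(768, 1) = 768.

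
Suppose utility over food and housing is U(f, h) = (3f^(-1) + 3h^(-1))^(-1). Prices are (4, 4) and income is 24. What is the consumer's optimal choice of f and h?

f* = 3, h* = 3

For CES with ρ = -1, MRS = (h/f)^2.
Tangency: set MRS = p_f/p_h = 4/4 = 1.
So (h/f)^2 = 1; taking the square root, h/f = 1, i.e. h = f.
Substitute into the budget 4·f + 4·h = 24: 8·f = 24, so f* = 3 and h* = 3.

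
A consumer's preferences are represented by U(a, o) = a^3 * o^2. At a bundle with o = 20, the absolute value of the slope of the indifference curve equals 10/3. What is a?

MU_a = 3·a^2·o^2 and MU_o = 2·a^3·o.
MRS = MU_a/MU_o = (3/2)·o/a.
Substitute o = 20: MRS = 30/a. Setting 30/a = 10/3 gives a = 30/(10/3) = 9.

a = 9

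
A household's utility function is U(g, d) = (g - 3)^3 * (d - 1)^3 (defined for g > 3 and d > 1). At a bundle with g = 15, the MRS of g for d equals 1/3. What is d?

d = 5

MU_g = 3·(g−3)^2·(d−1)^3, MU_d = 3·(g−3)^3·(d−1)^2.
MRS = (d−1)/(g−3).
Substitute g = 15: MRS = (d − 1)/12. Setting this equal to 1/3 gives d − 1 = (1/3)·12 = 4, so d = 5.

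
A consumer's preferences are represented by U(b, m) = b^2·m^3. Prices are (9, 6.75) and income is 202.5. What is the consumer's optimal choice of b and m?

MU_b = 2·b·m^3 and MU_m = 3·b^2·m^2.
MRS = MU_b/MU_m = (2/3)·m/b.
Tangency: set MRS = p_b/p_m = 9/6.75 = 4/3.
So (2/3)·m/b = 4/3, i.e. m = 2·b.
Substitute into the budget 9·b + 6.75·m = 202.5: 22.5·b = 202.5, so b* = 9.
Then m* = 2·9 = 18.

b* = 9, m* = 18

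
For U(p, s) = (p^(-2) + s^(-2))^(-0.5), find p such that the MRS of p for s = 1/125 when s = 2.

For CES with ρ = -2, MRS = (s/p)^3.
Setting (2/p)^3 = 1/125 gives 2/p = 0.2 and p = 10.

p = 10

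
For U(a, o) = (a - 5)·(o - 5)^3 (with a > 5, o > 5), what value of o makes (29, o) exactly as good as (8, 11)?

U(8, 11) = 648.
Set U(29, o) = 648 and solve.
With a = 29: (29 − 5) = 24, so (o − 5)^3 = 648/24 = 27.
Taking the cube root (with o > 5): o − 5 = 3, so o = 8.
Check: U(29, 8) = 648.

o = 8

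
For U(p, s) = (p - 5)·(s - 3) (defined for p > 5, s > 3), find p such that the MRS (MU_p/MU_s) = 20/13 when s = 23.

p = 18

MU_p = (s−3), MU_s = (p−5).
MRS = (s−3)/(p−5).
Substitute s = 23: MRS = 20/(p − 5). Setting this equal to 20/13 gives p − 5 = 20/(20/13) = 13, so p = 18.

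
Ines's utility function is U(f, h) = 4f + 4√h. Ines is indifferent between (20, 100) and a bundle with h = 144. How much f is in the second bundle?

U(20, 100) = 120.
Set U(f, 144) = 120 and solve.
With h = 144: √144 = 12, so 4f = 120 − 4·12 = 72 and f = 18.
Check: U(18, 144) = 120.

f = 18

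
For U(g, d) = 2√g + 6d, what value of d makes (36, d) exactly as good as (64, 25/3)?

d = 9

U(64, 25/3) = 66.
Set U(36, d) = 66 and solve.
With g = 36: √36 = 6, so 6d = 66 − 2·6 = 54 and d = 9.
Check: U(36, 9) = 66.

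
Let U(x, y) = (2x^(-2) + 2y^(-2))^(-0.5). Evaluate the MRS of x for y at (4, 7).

MRS = 343/64

For CES with ρ = -2, MRS = (y/x)^3.
At (4, 7): MRS = 343/64.
That is, one extra unit of x is worth 343/64 units of y at the margin.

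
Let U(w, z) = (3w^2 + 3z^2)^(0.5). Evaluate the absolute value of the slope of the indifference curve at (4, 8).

MRS = 0.5

For CES with ρ = 2, MRS = (z/w)^(-1).
At (4, 8): MRS = 0.5.
So at (4, 8) the consumer would give up 0.5 units of z for one more unit of w.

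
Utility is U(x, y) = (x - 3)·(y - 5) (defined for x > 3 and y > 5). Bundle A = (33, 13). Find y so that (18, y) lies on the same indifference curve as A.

U(33, 13) = 240.
Set U(18, y) = 240 and solve.
With x = 18: (18 − 3) = 15, so (y − 5) = 240/15 = 16.
So y = 5 + 16 = 21.
Check: U(18, 21) = 240.

y = 21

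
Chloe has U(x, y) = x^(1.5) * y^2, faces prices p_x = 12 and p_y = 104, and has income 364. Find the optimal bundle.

x* = 13, y* = 2

MU_x = 1.5·√x·y^2 and MU_y = 2·x^(1.5)·y.
MRS = MU_x/MU_y = (0.75)·y/x.
Tangency: set MRS = p_x/p_y = 12/104 = 3/26.
So (0.75)·y/x = 3/26, i.e. y = (2/13)·x.
Substitute into the budget 12·x + 104·y = 364: 28·x = 364, so x* = 13.
Then y* = (2/13)·13 = 2.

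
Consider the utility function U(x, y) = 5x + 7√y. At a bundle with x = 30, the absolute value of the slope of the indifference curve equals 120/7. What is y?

MU_x = 5, MU_y = 7/(2√y).
MRS = 5 ÷ (7/(2√y)).
MRS depends only on y: (10/7)·√y = 120/7 ⇒ √y = (120/7)/(10/7) = 12 ⇒ y = 144.

y = 144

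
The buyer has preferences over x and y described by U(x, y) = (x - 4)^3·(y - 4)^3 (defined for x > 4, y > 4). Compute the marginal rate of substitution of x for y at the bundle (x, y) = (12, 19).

MRS = 1.875

MU_x = 3·(x−4)^2·(y−4)^3, MU_y = 3·(x−4)^3·(y−4)^2.
MRS = (y−4)/(x−4).
At (12, 19): MRS = 1.875.
So at (12, 19) the consumer would give up 1.875 units of y for one more unit of x.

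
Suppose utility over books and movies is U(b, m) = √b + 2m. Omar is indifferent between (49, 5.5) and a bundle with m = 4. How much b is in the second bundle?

b = 100

U(49, 5.5) = 18.
Set U(b, 4) = 18 and solve.
With m = 4: √b = 18 − 2·4 = 10, so √b = 10 and b = 100.
Check: U(100, 4) = 18.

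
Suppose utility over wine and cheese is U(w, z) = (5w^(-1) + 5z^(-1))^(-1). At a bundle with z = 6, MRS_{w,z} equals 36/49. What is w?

w = 7

For CES with ρ = -1, MRS = (z/w)^2.
Setting (6/w)^2 = 36/49 gives 6/w = 6/7 and w = 7.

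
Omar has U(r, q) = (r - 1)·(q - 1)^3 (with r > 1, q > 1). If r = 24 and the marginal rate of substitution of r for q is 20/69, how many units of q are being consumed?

MU_r = (q−1)^3, MU_q = 3·(r−1)·(q−1)^2.
MRS = (1/3)·(q−1)/(r−1).
Substitute r = 24: MRS = (q − 1)/69. Setting this equal to 20/69 gives q − 1 = (20/69)·69 = 20, so q = 21.

q = 21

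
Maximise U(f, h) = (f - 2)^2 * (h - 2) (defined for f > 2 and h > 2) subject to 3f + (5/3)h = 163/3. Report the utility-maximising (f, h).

MU_f = 2·(f−2)·(h−2), MU_h = (f−2)^2.
MRS = (2/1)·(h−2)/(f−2).
Tangency: set MRS = p_f/p_h = 3/(5/3) = 1.8.
So (2/1)·(h − 2)/(f − 2) = 1.8, i.e. (h − 2) = 0.9·(f − 2).
Rewrite the budget in excess-of-subsistence terms: 3·(f − 2) + (5/3)·(h − 2) = 163/3 − 3·2 − (5/3)·2 = 45.
Substituting, 4.5·(f − 2) = 45, so f − 2 = 10 and f* = 12.
Then h − 2 = 0.9·10 = 9, so h* = 11.

f* = 12, h* = 11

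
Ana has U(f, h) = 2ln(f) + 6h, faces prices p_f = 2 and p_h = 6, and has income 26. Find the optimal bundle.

f* = 1, h* = 4

MU_f = 2/f, MU_h = 6.
MRS = 2/f ÷ 6.
Tangency: set MRS = p_f/p_h = 2/6 = 1/3.
MRS depends only on f: (1/3)/f = 1/3 ⇒ f* = (1/3)/(1/3) = 1.
From the budget, 6·h = 26 − 2·1 = 24, so h* = 4.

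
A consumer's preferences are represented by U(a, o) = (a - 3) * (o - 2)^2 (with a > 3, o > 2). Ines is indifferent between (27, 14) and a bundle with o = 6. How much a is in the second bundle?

a = 219

U(27, 14) = 3456.
Set U(a, 6) = 3456 and solve.
With o = 6: (6 − 2)^2 = 16, so (a − 3) = 3456/16 = 216.
So a = 3 + 216 = 219.
Check: U(219, 6) = 3456.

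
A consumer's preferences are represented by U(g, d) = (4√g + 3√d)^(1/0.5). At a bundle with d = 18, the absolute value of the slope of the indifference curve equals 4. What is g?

g = 2

For CES with ρ = 0.5, MRS = (4/3)·√(d/g).
Setting (4/3)·√(18/g) = 4 gives √(18/g) = 3, so 18/g = 9 and g = 2.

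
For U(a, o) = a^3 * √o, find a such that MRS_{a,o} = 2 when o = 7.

MU_a = 3·a^2·√o and MU_o = 0.5·a^3·o^(-0.5).
MRS = MU_a/MU_o = (6)·o/a.
Substitute o = 7: MRS = 42/a. Setting 42/a = 2 gives a = 42/2 = 21.

a = 21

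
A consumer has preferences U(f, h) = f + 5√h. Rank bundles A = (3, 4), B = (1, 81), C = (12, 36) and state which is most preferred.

Evaluate utility at each bundle:
U(A) = 13.000.
U(B) = 46.000.
U(C) = 42.000.
Highest utility is B, so B ≻ C ≻ A.

Bundle B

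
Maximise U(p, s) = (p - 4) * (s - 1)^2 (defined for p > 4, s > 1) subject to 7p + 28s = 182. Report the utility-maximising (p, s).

p* = 10, s* = 4

MU_p = (s−1)^2, MU_s = 2·(p−4)·(s−1).
MRS = (1/2)·(s−1)/(p−4).
Tangency: set MRS = p_p/p_s = 7/28 = 0.25.
So (1/2)·(s − 1)/(p − 4) = 0.25, i.e. (s − 1) = 0.5·(p − 4).
Rewrite the budget in excess-of-subsistence terms: 7·(p − 4) + 28·(s − 1) = 182 − 7·4 − 28·1 = 126.
Substituting, 21·(p − 4) = 126, so p − 4 = 6 and p* = 10.
Then s − 1 = 0.5·6 = 3, so s* = 4.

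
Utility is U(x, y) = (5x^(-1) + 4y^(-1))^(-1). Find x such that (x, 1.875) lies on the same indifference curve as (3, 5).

U depends on (x, y) only through S = 5x^(-1) + 4y^(-1), so equal utility means equal S. At (3, 5): S = 37/15.
With y = 1.875: 4·1.875^(-1) = 32/15, so 5x^(-1) = 37/15 − 32/15 = 1/3, i.e. x^(-1) = 1/15.
Hence x = 1/(1/15) = 15.
Check: U(15, 1.875) = 0.4054.

x = 15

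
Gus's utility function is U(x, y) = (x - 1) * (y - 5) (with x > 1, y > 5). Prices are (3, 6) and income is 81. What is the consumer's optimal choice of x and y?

x* = 9, y* = 9

MU_x = (y−5), MU_y = (x−1).
MRS = (y−5)/(x−1).
Tangency: set MRS = p_x/p_y = 3/6 = 0.5.
So (y − 5)/(x − 1) = 0.5, i.e. (y − 5) = 0.5·(x − 1).
Rewrite the budget in excess-of-subsistence terms: 3·(x − 1) + 6·(y − 5) = 81 − 3·1 − 6·5 = 48.
Substituting, 6·(x − 1) = 48, so x − 1 = 8 and x* = 9.
Then y − 5 = 0.5·8 = 4, so y* = 9.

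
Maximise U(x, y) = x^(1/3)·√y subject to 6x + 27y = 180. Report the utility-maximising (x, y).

MU_x = 1/3·x^(-2/3)·√y and MU_y = 0.5·x^(1/3)·y^(-0.5).
MRS = MU_x/MU_y = (2/3)·y/x.
Tangency: set MRS = p_x/p_y = 6/27 = 2/9.
So (2/3)·y/x = 2/9, i.e. y = (1/3)·x.
Substitute into the budget 6·x + 27·y = 180: 15·x = 180, so x* = 12.
Then y* = (1/3)·12 = 4.

x* = 12, y* = 4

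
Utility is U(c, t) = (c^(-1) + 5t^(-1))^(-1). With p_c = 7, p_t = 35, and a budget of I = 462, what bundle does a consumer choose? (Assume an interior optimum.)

c* = 11, t* = 11

For CES with ρ = -1, MRS = (1/5)·(t/c)^2.
Tangency: set MRS = p_c/p_t = 7/35 = 0.2.
So (t/c)^2 = 1; taking the square root, t/c = 1, i.e. t = c.
Substitute into the budget 7·c + 35·t = 462: 42·c = 462, so c* = 11 and t* = 11.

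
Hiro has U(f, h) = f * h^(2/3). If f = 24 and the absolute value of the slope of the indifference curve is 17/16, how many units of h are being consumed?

h = 17

MU_f = h^(2/3) and MU_h = 2/3·f·h^(-1/3).
MRS = MU_f/MU_h = (1.5)·h/f.
Substitute f = 24: MRS = h/16. Setting h/16 = 17/16 gives h = (17/16)·16 = 17.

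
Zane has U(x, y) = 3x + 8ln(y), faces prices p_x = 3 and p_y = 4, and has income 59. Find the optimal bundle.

x* = 17, y* = 2

MU_x = 3, MU_y = 8/y.
MRS = 3 ÷ (8/y).
Tangency: set MRS = p_x/p_y = 3/4 = 0.75.
MRS depends only on y: 0.375·y = 0.75 ⇒ y* = 0.75/0.375 = 2.
From the budget, 3·x = 59 − 4·2 = 51, so x* = 17.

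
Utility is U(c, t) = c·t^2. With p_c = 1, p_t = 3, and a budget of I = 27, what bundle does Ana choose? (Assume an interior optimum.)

MU_c = t^2 and MU_t = 2·c·t.
MRS = MU_c/MU_t = (1/2)·t/c.
Tangency: set MRS = p_c/p_t = 1/3.
So (1/2)·t/c = 1/3, i.e. t = (2/3)·c.
Substitute into the budget 1·c + 3·t = 27: 3·c = 27, so c* = 9.
Then t* = (2/3)·9 = 6.

c* = 9, t* = 6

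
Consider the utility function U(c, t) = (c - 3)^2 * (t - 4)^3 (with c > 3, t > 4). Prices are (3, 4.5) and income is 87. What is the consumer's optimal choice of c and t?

c* = 11, t* = 12

MU_c = 2·(c−3)·(t−4)^3, MU_t = 3·(c−3)^2·(t−4)^2.
MRS = (2/3)·(t−4)/(c−3).
Tangency: set MRS = p_c/p_t = 3/4.5 = 2/3.
So (2/3)·(t − 4)/(c − 3) = 2/3, i.e. (t − 4) = (c − 3).
Rewrite the budget in excess-of-subsistence terms: 3·(c − 3) + 4.5·(t − 4) = 87 − 3·3 − 4.5·4 = 60.
Substituting, 7.5·(c − 3) = 60, so c − 3 = 8 and c* = 11.
Then t − 4 = 8, so t* = 12.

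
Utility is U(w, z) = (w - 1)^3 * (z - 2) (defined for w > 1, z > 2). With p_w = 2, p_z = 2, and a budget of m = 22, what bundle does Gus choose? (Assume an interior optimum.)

MU_w = 3·(w−1)^2·(z−2), MU_z = (w−1)^3.
MRS = (3/1)·(z−2)/(w−1).
Tangency: set MRS = p_w/p_z = 2/2 = 1.
So (3/1)·(z − 2)/(w − 1) = 1, i.e. (z − 2) = (1/3)·(w − 1).
Rewrite the budget in excess-of-subsistence terms: 2·(w − 1) + 2·(z − 2) = 22 − 2·1 − 2·2 = 16.
Substituting, (8/3)·(w − 1) = 16, so w − 1 = 6 and w* = 7.
Then z − 2 = (1/3)·6 = 2, so z* = 4.

w* = 7, z* = 4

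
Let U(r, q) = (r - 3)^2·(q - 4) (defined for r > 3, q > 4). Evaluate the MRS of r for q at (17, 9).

MRS = 5/7

MU_r = 2·(r−3)·(q−4), MU_q = (r−3)^2.
MRS = (2/1)·(q−4)/(r−3).
At (17, 9): MRS = 5/7.
So at (17, 9) the consumer would give up 5/7 units of q for one more unit of r.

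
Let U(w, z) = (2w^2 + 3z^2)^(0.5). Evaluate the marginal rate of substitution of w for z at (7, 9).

MRS = 14/27

For CES with ρ = 2, MRS = (2/3)·(z/w)^(-1).
At (7, 9): MRS = 14/27.
That is, one extra unit of w is worth 14/27 units of z at the margin.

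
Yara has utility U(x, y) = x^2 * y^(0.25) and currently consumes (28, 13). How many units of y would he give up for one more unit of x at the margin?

MRS = 26/7

MU_x = 2·x·y^(0.25) and MU_y = 0.25·x^2·y^(-0.75).
MRS = MU_x/MU_y = (8)·y/x.
At (28, 13): MRS = 26/7.
The indifference curve has slope −26/7 at this bundle.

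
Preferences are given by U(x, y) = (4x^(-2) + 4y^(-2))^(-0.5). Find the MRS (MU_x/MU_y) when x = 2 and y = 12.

For CES with ρ = -2, MRS = (y/x)^3.
At (2, 12): MRS = 216.
The indifference curve has slope −216 at this bundle.

MRS = 216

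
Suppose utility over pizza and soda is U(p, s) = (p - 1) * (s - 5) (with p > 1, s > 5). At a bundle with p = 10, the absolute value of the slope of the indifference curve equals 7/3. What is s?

MU_p = (s−5), MU_s = (p−1).
MRS = (s−5)/(p−1).
Substitute p = 10: MRS = (s − 5)/9. Setting this equal to 7/3 gives s − 5 = (7/3)·9 = 21, so s = 26.

s = 26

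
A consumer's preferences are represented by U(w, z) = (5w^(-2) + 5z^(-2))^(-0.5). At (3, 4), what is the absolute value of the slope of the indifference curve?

For CES with ρ = -2, MRS = (z/w)^3.
At (3, 4): MRS = 64/27.
The indifference curve has slope −64/27 at this bundle.

MRS = 64/27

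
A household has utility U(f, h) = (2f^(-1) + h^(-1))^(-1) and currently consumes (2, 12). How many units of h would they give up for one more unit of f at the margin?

For CES with ρ = -1, MRS = (2/1)·(h/f)^2.
At (2, 12): MRS = 72.
The indifference curve has slope −72 at this bundle.

MRS = 72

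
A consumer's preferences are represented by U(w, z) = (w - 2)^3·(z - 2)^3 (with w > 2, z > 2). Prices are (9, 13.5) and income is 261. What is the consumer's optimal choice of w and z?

MU_w = 3·(w−2)^2·(z−2)^3, MU_z = 3·(w−2)^3·(z−2)^2.
MRS = (z−2)/(w−2).
Tangency: set MRS = p_w/p_z = 9/13.5 = 2/3.
So (z − 2)/(w − 2) = 2/3, i.e. (z − 2) = (2/3)·(w − 2).
Rewrite the budget in excess-of-subsistence terms: 9·(w − 2) + 13.5·(z − 2) = 261 − 9·2 − 13.5·2 = 216.
Substituting, 18·(w − 2) = 216, so w − 2 = 12 and w* = 14.
Then z − 2 = (2/3)·12 = 8, so z* = 10.

w* = 14, z* = 10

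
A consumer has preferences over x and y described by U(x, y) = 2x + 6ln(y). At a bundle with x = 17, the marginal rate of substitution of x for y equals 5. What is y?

MU_x = 2, MU_y = 6/y.
MRS = 2 ÷ (6/y).
MRS depends only on y: (1/3)·y = 5 ⇒ y = 5/(1/3) = 15.

y = 15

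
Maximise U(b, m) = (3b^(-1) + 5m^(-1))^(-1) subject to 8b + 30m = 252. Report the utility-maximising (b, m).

For CES with ρ = -1, MRS = (3/5)·(m/b)^2.
Tangency: set MRS = p_b/p_m = 8/30 = 4/15.
So (m/b)^2 = 4/9; taking the square root, m/b = 2/3, i.e. m = (2/3)·b.
Substitute into the budget 8·b + 30·m = 252: 28·b = 252, so b* = 9 and m* = (2/3)·9 = 6.

b* = 9, m* = 6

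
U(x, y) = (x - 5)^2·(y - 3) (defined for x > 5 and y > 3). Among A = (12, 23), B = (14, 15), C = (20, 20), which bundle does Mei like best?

Bundle C

Evaluate utility at each bundle:
U(A) = 980.
U(B) = 972.
U(C) = 3825.
Highest utility is C, so C ≻ A ≻ B.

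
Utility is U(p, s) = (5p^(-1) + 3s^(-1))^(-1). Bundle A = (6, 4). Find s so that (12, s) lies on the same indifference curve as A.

s = 18/7

U depends on (p, s) only through S = 5p^(-1) + 3s^(-1), so equal utility means equal S. At (6, 4): S = 19/12.
With p = 12: 5·12^(-1) = 5/12, so 3s^(-1) = 19/12 − 5/12 = 7/6, i.e. s^(-1) = 7/18.
Hence s = 1/(7/18) = 18/7.
Check: U(12, 18/7) = 0.6316.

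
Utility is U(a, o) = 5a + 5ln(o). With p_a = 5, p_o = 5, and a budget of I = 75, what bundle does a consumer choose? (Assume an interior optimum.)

MU_a = 5, MU_o = 5/o.
MRS = 5 ÷ (5/o).
Tangency: set MRS = p_a/p_o = 5/5 = 1.
MRS depends only on o: o = 1 ⇒ o* = 1.
From the budget, 5·a = 75 − 5·1 = 70, so a* = 14.

a* = 14, o* = 1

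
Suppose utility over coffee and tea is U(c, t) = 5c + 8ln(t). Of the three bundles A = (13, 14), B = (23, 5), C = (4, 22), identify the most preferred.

Bundle B

Evaluate utility at each bundle:
U(A) = 86.112.
U(B) = 127.876.
U(C) = 44.728.
Highest utility is B, so B ≻ A ≻ C.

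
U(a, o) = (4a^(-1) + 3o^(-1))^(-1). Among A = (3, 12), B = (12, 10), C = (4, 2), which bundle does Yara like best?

Bundle B

Evaluate utility at each bundle:
U(A) = 0.632.
U(B) = 1.579.
U(C) = 0.400.
Highest utility is B, so B ≻ A ≻ C.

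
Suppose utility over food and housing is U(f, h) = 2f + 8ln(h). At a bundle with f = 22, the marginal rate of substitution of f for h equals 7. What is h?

MU_f = 2, MU_h = 8/h.
MRS = 2 ÷ (8/h).
MRS depends only on h: 0.25·h = 7 ⇒ h = 7/0.25 = 28.

h = 28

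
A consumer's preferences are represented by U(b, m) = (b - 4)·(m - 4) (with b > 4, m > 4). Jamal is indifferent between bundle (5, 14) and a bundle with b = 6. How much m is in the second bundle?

m = 9

U(5, 14) = 10.
Set U(6, m) = 10 and solve.
With b = 6: (6 − 4) = 2, so (m − 4) = 10/2 = 5.
So m = 4 + 5 = 9.
Check: U(6, 9) = 10.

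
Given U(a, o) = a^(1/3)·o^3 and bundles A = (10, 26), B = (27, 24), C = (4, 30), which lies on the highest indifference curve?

Bundle C

Evaluate utility at each bundle:
U(A) = 37866.344.
U(B) = 41472.000.
U(C) = 42859.828.
Highest utility is C, so C ≻ B ≻ A.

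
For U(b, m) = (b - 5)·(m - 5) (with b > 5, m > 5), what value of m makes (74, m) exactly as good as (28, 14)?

U(28, 14) = 207.
Set U(74, m) = 207 and solve.
With b = 74: (74 − 5) = 69, so (m − 5) = 207/69 = 3.
So m = 5 + 3 = 8.
Check: U(74, 8) = 207.

m = 8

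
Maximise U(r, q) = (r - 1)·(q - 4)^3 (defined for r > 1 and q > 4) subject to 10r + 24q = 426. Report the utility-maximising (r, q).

MU_r = (q−4)^3, MU_q = 3·(r−1)·(q−4)^2.
MRS = (1/3)·(q−4)/(r−1).
Tangency: set MRS = p_r/p_q = 10/24 = 5/12.
So (1/3)·(q − 4)/(r − 1) = 5/12, i.e. (q − 4) = 1.25·(r − 1).
Rewrite the budget in excess-of-subsistence terms: 10·(r − 1) + 24·(q − 4) = 426 − 10·1 − 24·4 = 320.
Substituting, 40·(r − 1) = 320, so r − 1 = 8 and r* = 9.
Then q − 4 = 1.25·8 = 10, so q* = 14.

r* = 9, q* = 14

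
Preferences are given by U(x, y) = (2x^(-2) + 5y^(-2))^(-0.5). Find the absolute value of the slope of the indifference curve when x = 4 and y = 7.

For CES with ρ = -2, MRS = (2/5)·(y/x)^3.
At (4, 7): MRS = 343/160.
That is, one extra unit of x is worth 343/160 units of y at the margin.

MRS = 343/160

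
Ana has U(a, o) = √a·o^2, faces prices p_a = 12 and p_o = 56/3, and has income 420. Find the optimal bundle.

MU_a = 0.5·a^(-0.5)·o^2 and MU_o = 2·√a·o.
MRS = MU_a/MU_o = (0.25)·o/a.
Tangency: set MRS = p_a/p_o = 12/(56/3) = 9/14.
So (0.25)·o/a = 9/14, i.e. o = (18/7)·a.
Substitute into the budget 12·a + (56/3)·o = 420: 60·a = 420, so a* = 7.
Then o* = (18/7)·7 = 18.

a* = 7, o* = 18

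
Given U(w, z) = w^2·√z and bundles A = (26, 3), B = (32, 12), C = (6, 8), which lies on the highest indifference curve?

Bundle B

Evaluate utility at each bundle:
U(A) = 1170.866.
U(B) = 3547.240.
U(C) = 101.823.
Highest utility is B, so B ≻ A ≻ C.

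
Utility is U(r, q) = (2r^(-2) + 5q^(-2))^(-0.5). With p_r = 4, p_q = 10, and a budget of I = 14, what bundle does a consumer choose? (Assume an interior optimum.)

r* = 1, q* = 1

For CES with ρ = -2, MRS = (2/5)·(q/r)^3.
Tangency: set MRS = p_r/p_q = 4/10 = 0.4.
So (q/r)^3 = 1; taking the cube root, q/r = 1, i.e. q = r.
Substitute into the budget 4·r + 10·q = 14: 14·r = 14, so r* = 1 and q* = 1.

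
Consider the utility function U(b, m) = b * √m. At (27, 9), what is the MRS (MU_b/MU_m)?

MU_b = √m and MU_m = 0.5·b·m^(-0.5).
MRS = MU_b/MU_m = (2)·m/b.
At (27, 9): MRS = 2/3.
The indifference curve has slope −2/3 at this bundle.

MRS = 2/3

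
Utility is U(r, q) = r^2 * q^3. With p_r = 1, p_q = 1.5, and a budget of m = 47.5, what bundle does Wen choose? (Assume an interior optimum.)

MU_r = 2·r·q^3 and MU_q = 3·r^2·q^2.
MRS = MU_r/MU_q = (2/3)·q/r.
Tangency: set MRS = p_r/p_q = 1/1.5 = 2/3.
So (2/3)·q/r = 2/3, i.e. q = r.
Substitute into the budget 1·r + 1.5·q = 47.5: 2.5·r = 47.5, so r* = 19.
Then q* = 19.

r* = 19, q* = 19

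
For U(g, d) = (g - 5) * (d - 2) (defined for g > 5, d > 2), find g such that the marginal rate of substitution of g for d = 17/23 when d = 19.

MU_g = (d−2), MU_d = (g−5).
MRS = (d−2)/(g−5).
Substitute d = 19: MRS = 17/(g − 5). Setting this equal to 17/23 gives g − 5 = 17/(17/23) = 23, so g = 28.

g = 28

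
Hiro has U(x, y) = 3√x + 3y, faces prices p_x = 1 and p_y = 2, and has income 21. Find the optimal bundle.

x* = 1, y* = 10

MU_x = 3/(2√x), MU_y = 3.
MRS = 3/(2√x) ÷ 3.
Tangency: set MRS = p_x/p_y = 1/2 = 0.5.
MRS depends only on x: 0.5/√x = 0.5 ⇒ √x = 0.5/0.5 = 1 ⇒ x* = 1.
From the budget, 2·y = 21 − 1·1 = 20, so y* = 10.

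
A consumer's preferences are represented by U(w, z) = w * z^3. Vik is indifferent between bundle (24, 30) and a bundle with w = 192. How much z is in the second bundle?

z = 15

U(24, 30) = 648000.
Set U(192, z) = 648000 and solve.
With w = 192: z^3 = 648000/192 = 3375; taking the cube root, z = 15.
Check: U(192, 15) = 648000.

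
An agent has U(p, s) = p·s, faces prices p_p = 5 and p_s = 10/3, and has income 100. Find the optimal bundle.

MU_p = s and MU_s = p.
MRS = MU_p/MU_s = s/p.
Tangency: set MRS = p_p/p_s = 5/(10/3) = 1.5.
So s/p = 1.5, i.e. s = 1.5·p.
Substitute into the budget 5·p + (10/3)·s = 100: 10·p = 100, so p* = 10.
Then s* = 1.5·10 = 15.

p* = 10, s* = 15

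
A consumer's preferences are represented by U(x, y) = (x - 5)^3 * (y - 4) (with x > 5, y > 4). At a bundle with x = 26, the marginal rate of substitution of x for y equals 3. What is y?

y = 25

MU_x = 3·(x−5)^2·(y−4), MU_y = (x−5)^3.
MRS = (3/1)·(y−4)/(x−5).
Substitute x = 26: MRS = (y − 4)/7. Setting this equal to 3 gives y − 4 = 3·7 = 21, so y = 25.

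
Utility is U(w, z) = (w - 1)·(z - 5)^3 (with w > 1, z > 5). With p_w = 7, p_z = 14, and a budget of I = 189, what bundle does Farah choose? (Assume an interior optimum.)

w* = 5, z* = 11

MU_w = (z−5)^3, MU_z = 3·(w−1)·(z−5)^2.
MRS = (1/3)·(z−5)/(w−1).
Tangency: set MRS = p_w/p_z = 7/14 = 0.5.
So (1/3)·(z − 5)/(w − 1) = 0.5, i.e. (z − 5) = 1.5·(w − 1).
Rewrite the budget in excess-of-subsistence terms: 7·(w − 1) + 14·(z − 5) = 189 − 7·1 − 14·5 = 112.
Substituting, 28·(w − 1) = 112, so w − 1 = 4 and w* = 5.
Then z − 5 = 1.5·4 = 6, so z* = 11.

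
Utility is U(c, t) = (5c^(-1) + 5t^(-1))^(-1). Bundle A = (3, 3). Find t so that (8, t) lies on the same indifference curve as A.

t = 24/13

U depends on (c, t) only through S = 5c^(-1) + 5t^(-1), so equal utility means equal S. At (3, 3): S = 10/3.
With c = 8: 5·8^(-1) = 0.625, so 5t^(-1) = 10/3 − 0.625 = 65/24, i.e. t^(-1) = 13/24.
Hence t = 1/(13/24) = 24/13.
Check: U(8, 24/13) = 0.3.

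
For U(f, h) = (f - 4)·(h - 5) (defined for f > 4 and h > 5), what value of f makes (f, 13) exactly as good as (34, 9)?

U(34, 9) = 120.
Set U(f, 13) = 120 and solve.
With h = 13: (13 − 5) = 8, so (f − 4) = 120/8 = 15.
So f = 4 + 15 = 19.
Check: U(19, 13) = 120.

f = 19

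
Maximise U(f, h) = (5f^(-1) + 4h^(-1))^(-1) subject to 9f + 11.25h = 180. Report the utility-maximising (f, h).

For CES with ρ = -1, MRS = (5/4)·(h/f)^2.
Tangency: set MRS = p_f/p_h = 9/11.25 = 0.8.
So (h/f)^2 = 16/25; taking the square root, h/f = 0.8, i.e. h = 0.8·f.
Substitute into the budget 9·f + 11.25·h = 180: 18·f = 180, so f* = 10 and h* = 0.8·10 = 8.

f* = 10, h* = 8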